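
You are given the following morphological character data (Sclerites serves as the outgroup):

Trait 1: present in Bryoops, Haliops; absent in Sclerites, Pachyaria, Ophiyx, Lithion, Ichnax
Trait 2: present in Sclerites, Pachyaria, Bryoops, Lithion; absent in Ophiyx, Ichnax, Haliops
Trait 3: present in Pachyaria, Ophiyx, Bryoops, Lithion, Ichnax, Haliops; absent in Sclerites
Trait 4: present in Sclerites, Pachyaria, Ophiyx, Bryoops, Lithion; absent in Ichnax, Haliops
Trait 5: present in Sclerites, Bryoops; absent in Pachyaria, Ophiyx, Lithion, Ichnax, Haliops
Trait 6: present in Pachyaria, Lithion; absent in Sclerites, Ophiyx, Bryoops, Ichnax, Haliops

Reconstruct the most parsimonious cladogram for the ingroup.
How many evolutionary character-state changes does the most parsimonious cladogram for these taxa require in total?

Character polarity is set by the outgroup: the derived state is whichever differs from the outgroup's state, so for Trait 2, Trait 4, Trait 5 the derived state is 'absent', and for the remaining characters it is 'present'.
Trait 1 (state 'present') occurs in Bryoops and Haliops but conflicts with the nesting implied by the other characters — most parsimoniously interpreted as homoplasy.
Trait 2 (derived state 'absent') is shared by Haliops, Ichnax, and Ophiyx — a synapomorphy uniting that clade.
Trait 3 (derived state 'present') is shared by all ingroup taxa — unites the whole ingroup.
Only Haliops and Ichnax show the derived state 'absent' for Trait 4, supporting them as a clade.
Trait 5: derived state 'absent' in Haliops, Ichnax, Lithion, Ophiyx, and Pachyaria only — synapomorphy for {Haliops, Ichnax, Lithion, Ophiyx, Pachyaria}.
Trait 6 (derived state 'present') is shared by Lithion and Pachyaria — a synapomorphy uniting that clade.
Most parsimonious ingroup topology: (((Pachyaria,Lithion),(Ophiyx,(Ichnax,Haliops))),Bryoops).
Changes per character on this tree: Trait 1: 2; Trait 2: 1; Trait 3: 1; Trait 4: 1; Trait 5: 1; Trait 6: 1.
Total = 7.

7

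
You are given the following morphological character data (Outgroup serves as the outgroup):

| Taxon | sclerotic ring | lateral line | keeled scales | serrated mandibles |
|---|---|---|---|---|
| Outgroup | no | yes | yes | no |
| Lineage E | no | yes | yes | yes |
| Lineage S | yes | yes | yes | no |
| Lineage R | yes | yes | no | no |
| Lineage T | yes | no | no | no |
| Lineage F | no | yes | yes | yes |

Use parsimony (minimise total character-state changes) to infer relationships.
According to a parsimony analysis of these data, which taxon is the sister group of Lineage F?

Character polarity is set by the outgroup: the derived state is whichever differs from the outgroup's state, so for lateral line, keeled scales the derived state is 'no', and for the remaining characters it is 'yes'.
Only Lineage R, Lineage S, and Lineage T show the derived state 'yes' for sclerotic ring, supporting them as a clade.
lateral line (derived state 'no') is unique to Lineage T (autapomorphy; uninformative for grouping).
Only Lineage R and Lineage T show the derived state 'no' for keeled scales, supporting them as a clade.
serrated mandibles: derived state 'yes' in Lineage E and Lineage F only — synapomorphy for {Lineage E, Lineage F}.
Most parsimonious ingroup topology: ((Lineage E,Lineage F),(Lineage S,(Lineage R,Lineage T))).
Lineage F and Lineage E form a cherry on this tree, so they are sister taxa.

Lineage E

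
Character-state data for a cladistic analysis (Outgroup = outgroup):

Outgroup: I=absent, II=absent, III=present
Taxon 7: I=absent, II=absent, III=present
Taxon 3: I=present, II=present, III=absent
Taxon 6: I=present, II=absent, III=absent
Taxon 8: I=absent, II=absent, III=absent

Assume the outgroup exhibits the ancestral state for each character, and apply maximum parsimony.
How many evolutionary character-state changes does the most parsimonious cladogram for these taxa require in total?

Character polarity is set by the outgroup: the derived state is whichever differs from the outgroup's state, so for III the derived state is 'absent', and for the remaining characters it is 'present'.
Only Taxon 3 and Taxon 6 show the derived state 'present' for I, supporting them as a clade.
II: derived state 'present' in Taxon 3 only — an autapomorphy, so it tells us nothing about relationships among taxa.
Only Taxon 3, Taxon 6, and Taxon 8 show the derived state 'absent' for III, supporting them as a clade.
Most parsimonious ingroup topology: (Taxon 7,((Taxon 3,Taxon 6),Taxon 8)).
Changes per character on this tree: I: 1; II: 1; III: 1.
Total = 3.

3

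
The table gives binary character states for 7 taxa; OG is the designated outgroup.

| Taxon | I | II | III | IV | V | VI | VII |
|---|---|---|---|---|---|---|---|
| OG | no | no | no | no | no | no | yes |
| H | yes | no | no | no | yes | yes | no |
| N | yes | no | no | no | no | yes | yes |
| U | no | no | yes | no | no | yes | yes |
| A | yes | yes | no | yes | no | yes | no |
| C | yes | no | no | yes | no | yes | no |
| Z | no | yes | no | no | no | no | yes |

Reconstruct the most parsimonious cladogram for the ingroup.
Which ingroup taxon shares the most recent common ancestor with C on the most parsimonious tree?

Character polarity is set by the outgroup: the derived state is whichever differs from the outgroup's state, so for VII the derived state is 'no', and for the remaining characters it is 'yes'.
Only A, C, H, and N show the derived state 'yes' for I, supporting them as a clade.
II (state 'yes') occurs in A and Z but conflicts with the nesting implied by the other characters — most parsimoniously interpreted as homoplasy.
III: derived state 'yes' in U only — an autapomorphy, so it tells us nothing about relationships among taxa.
IV: derived state 'yes' in A and C only — synapomorphy for {A, C}.
V: derived state 'yes' in H only — an autapomorphy, so it tells us nothing about relationships among taxa.
Only A, C, H, N, and U show the derived state 'yes' for VI, supporting them as a clade.
Only A, C, and H show the derived state 'no' for VII, supporting them as a clade.
Most parsimonious ingroup topology: ((((H,(A,C)),N),U),Z).
C and A form a cherry on this tree, so they are sister taxa.

A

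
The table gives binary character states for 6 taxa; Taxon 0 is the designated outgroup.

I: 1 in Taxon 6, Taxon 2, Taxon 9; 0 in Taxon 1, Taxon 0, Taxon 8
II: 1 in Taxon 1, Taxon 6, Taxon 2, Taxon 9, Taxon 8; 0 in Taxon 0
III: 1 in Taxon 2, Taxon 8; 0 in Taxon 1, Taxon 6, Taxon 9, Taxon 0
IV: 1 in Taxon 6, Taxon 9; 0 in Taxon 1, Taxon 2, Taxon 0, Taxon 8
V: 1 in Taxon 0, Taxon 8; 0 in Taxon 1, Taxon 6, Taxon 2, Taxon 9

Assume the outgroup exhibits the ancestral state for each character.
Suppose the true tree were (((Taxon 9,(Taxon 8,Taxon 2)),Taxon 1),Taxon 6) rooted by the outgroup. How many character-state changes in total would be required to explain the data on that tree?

9

Map each character onto (((Taxon 9,(Taxon 8,Taxon 2)),Taxon 1),Taxon 6) (rooted by Taxon 0) and count the minimum state changes it requires (Fitch parsimony):
I: 3; II: 1; III: 1; IV: 2; V: 2.
Total tree length = 9.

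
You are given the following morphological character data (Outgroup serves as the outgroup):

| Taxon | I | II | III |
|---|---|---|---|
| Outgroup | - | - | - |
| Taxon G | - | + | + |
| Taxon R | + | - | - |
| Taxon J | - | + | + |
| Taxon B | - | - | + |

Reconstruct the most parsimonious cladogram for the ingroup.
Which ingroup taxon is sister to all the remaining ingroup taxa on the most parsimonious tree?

The outgroup has state '-' for every character, so '+' is the derived state throughout.
I (derived state '+') is unique to Taxon R (autapomorphy; uninformative for grouping).
II (derived state '+') is shared by Taxon G and Taxon J — a synapomorphy uniting that clade.
Only Taxon B, Taxon G, and Taxon J show the derived state '+' for III, supporting them as a clade.
Most parsimonious ingroup topology: (((Taxon J,Taxon G),Taxon B),Taxon R).
Taxon R is sister to the clade containing all other ingroup taxa, so it is the earliest-diverging (most basal) ingroup lineage.

Taxon R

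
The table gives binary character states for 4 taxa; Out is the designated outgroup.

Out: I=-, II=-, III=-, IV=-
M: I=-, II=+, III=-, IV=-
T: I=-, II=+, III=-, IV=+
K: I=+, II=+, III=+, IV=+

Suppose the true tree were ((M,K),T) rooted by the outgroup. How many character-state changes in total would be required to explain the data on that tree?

Map each character onto ((M,K),T) (rooted by Out) and count the minimum state changes it requires (Fitch parsimony):
I: 1; II: 1; III: 1; IV: 2.
Total tree length = 5.

5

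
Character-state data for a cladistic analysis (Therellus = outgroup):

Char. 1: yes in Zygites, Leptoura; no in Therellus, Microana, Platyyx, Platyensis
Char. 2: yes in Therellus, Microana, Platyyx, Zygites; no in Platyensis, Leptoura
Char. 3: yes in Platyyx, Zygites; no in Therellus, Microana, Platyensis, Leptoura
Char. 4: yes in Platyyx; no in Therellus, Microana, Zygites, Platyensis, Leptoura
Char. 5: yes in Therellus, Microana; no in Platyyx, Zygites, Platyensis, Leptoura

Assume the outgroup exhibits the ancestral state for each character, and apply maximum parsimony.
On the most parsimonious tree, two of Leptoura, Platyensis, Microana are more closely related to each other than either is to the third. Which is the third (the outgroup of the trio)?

Character polarity is set by the outgroup: the derived state is whichever differs from the outgroup's state, so for Char. 2, Char. 5 the derived state is 'no', and for the remaining characters it is 'yes'.
Char. 1 groups Leptoura and Zygites, which is incompatible with the clades supported by the remaining characters; treating it as convergent (homoplasy) costs fewer steps than any alternative tree.
Char. 2: derived state 'no' in Leptoura and Platyensis only — synapomorphy for {Leptoura, Platyensis}.
Char. 3 (derived state 'yes') is shared by Platyyx and Zygites — a synapomorphy uniting that clade.
Char. 4: derived state 'yes' in Platyyx only — an autapomorphy, so it tells us nothing about relationships among taxa.
Char. 5: derived state 'no' in Leptoura, Platyensis, Platyyx, and Zygites only — synapomorphy for {Leptoura, Platyensis, Platyyx, Zygites}.
Most parsimonious ingroup topology: (Microana,((Platyyx,Zygites),(Platyensis,Leptoura))).
Platyensis and Leptoura share a more recent common ancestor with each other than either does with Microana, so Microana is the least closely related of the three.

Microana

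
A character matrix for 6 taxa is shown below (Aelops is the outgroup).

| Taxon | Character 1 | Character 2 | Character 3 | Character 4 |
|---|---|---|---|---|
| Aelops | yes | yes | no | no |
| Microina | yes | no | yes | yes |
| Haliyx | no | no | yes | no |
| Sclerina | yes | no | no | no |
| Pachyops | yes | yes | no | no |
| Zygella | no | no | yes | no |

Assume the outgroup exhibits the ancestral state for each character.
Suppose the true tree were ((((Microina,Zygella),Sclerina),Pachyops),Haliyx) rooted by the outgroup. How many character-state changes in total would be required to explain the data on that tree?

Map each character onto ((((Microina,Zygella),Sclerina),Pachyops),Haliyx) (rooted by Aelops) and count the minimum state changes it requires (Fitch parsimony):
Character 1: 2; Character 2: 2; Character 3: 2; Character 4: 1.
Total tree length = 7.

7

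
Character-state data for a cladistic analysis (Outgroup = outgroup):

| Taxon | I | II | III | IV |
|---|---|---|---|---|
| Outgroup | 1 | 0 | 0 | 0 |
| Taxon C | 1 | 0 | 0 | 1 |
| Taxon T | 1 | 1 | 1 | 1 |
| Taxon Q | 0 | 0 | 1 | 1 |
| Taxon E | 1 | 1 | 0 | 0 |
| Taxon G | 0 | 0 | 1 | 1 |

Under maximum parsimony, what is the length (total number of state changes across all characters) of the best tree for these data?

Character polarity is set by the outgroup: the derived state is whichever differs from the outgroup's state, so for I the derived state is '0', and for the remaining characters it is '1'.
I: derived state '0' in Taxon G and Taxon Q only — synapomorphy for {Taxon G, Taxon Q}.
II groups Taxon E and Taxon T, which is incompatible with the clades supported by the remaining characters; treating it as convergent (homoplasy) costs fewer steps than any alternative tree.
III (derived state '1') is shared by Taxon G, Taxon Q, and Taxon T — a synapomorphy uniting that clade.
IV (derived state '1') is shared by Taxon C, Taxon G, Taxon Q, and Taxon T — a synapomorphy uniting that clade.
Most parsimonious ingroup topology: ((Taxon C,(Taxon T,(Taxon Q,Taxon G))),Taxon E).
Changes per character on this tree: I: 1; II: 2; III: 1; IV: 1.
Total = 5.

5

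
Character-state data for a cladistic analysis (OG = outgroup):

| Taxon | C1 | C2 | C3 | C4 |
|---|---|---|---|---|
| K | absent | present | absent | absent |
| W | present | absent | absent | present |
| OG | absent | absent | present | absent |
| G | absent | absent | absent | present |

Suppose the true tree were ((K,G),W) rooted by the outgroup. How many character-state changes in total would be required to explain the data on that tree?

Map each character onto ((K,G),W) (rooted by OG) and count the minimum state changes it requires (Fitch parsimony):
C1: 1; C2: 1; C3: 1; C4: 2.
Total tree length = 5.

5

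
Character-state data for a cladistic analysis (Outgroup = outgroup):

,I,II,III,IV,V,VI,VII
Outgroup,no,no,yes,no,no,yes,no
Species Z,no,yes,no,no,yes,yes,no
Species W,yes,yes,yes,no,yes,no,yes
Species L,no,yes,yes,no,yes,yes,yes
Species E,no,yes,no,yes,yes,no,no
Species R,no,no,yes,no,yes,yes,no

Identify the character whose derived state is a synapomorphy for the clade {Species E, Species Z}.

III

Character polarity is set by the outgroup: the derived state is whichever differs from the outgroup's state, so for III, VI the derived state is 'no', and for the remaining characters it is 'yes'.
I: derived state 'yes' in Species W only — an autapomorphy, so it tells us nothing about relationships among taxa.
II: derived state 'yes' in Species E, Species L, Species W, and Species Z only — synapomorphy for {Species E, Species L, Species W, Species Z}.
III (derived state 'no') is shared by Species E and Species Z — a synapomorphy uniting that clade.
IV: derived state 'yes' in Species E only — an autapomorphy, so it tells us nothing about relationships among taxa.
All ingroup taxa share the derived state 'yes' for V; it defines the ingroup but does not resolve relationships within it.
VI groups Species E and Species W, which is incompatible with the clades supported by the remaining characters; treating it as convergent (homoplasy) costs fewer steps than any alternative tree.
VII (derived state 'yes') is shared by Species L and Species W — a synapomorphy uniting that clade.
Most parsimonious ingroup topology: (((Species Z,Species E),(Species W,Species L)),Species R).
The clade {Species E, Species Z} is supported by III: its derived state 'no' occurs in exactly those taxa and in no other taxon (including the outgroup).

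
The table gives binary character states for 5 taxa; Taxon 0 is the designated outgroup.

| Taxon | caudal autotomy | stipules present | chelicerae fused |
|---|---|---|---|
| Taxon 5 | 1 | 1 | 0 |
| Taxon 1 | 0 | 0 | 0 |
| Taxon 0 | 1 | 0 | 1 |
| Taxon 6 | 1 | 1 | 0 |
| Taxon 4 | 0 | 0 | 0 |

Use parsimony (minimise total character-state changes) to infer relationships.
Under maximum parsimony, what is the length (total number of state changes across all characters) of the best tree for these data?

Character polarity is set by the outgroup: the derived state is whichever differs from the outgroup's state, so for caudal autotomy, chelicerae fused the derived state is '0', and for the remaining characters it is '1'.
Only Taxon 1 and Taxon 4 show the derived state '0' for caudal autotomy, supporting them as a clade.
stipules present: derived state '1' in Taxon 5 and Taxon 6 only — synapomorphy for {Taxon 5, Taxon 6}.
All ingroup taxa share the derived state '0' for chelicerae fused; it defines the ingroup but does not resolve relationships within it.
Most parsimonious ingroup topology: ((Taxon 1,Taxon 4),(Taxon 5,Taxon 6)).
Changes per character on this tree: caudal autotomy: 1; stipules present: 1; chelicerae fused: 1.
Total = 3.

3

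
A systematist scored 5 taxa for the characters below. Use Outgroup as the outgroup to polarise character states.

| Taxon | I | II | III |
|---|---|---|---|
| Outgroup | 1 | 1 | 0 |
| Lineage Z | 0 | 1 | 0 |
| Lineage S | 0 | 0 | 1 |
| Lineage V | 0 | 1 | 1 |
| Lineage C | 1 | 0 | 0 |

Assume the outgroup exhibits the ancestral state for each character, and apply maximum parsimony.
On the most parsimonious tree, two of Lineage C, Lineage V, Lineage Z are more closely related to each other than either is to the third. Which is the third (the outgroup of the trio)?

Lineage C

Character polarity is set by the outgroup: the derived state is whichever differs from the outgroup's state, so for I, II the derived state is '0', and for the remaining characters it is '1'.
I (derived state '0') is shared by Lineage S, Lineage V, and Lineage Z — a synapomorphy uniting that clade.
II (state '0') occurs in Lineage C and Lineage S but conflicts with the nesting implied by the other characters — most parsimoniously interpreted as homoplasy.
III (derived state '1') is shared by Lineage S and Lineage V — a synapomorphy uniting that clade.
Most parsimonious ingroup topology: (((Lineage V,Lineage S),Lineage Z),Lineage C).
Lineage Z and Lineage V share a more recent common ancestor with each other than either does with Lineage C, so Lineage C is the least closely related of the three.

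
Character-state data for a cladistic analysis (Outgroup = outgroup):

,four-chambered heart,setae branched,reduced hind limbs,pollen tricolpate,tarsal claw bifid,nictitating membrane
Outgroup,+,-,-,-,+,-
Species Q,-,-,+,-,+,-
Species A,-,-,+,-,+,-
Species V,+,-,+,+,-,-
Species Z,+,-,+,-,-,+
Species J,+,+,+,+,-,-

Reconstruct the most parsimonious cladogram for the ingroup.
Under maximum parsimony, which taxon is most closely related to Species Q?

Species A

Character polarity is set by the outgroup: the derived state is whichever differs from the outgroup's state, so for four-chambered heart, tarsal claw bifid the derived state is '-', and for the remaining characters it is '+'.
four-chambered heart: derived state '-' in Species A and Species Q only — synapomorphy for {Species A, Species Q}.
setae branched: derived state '+' in Species J only — an autapomorphy, so it tells us nothing about relationships among taxa.
All ingroup taxa share the derived state '+' for reduced hind limbs; it defines the ingroup but does not resolve relationships within it.
pollen tricolpate: derived state '+' in Species J and Species V only — synapomorphy for {Species J, Species V}.
Only Species J, Species V, and Species Z show the derived state '-' for tarsal claw bifid, supporting them as a clade.
nictitating membrane (derived state '+') is unique to Species Z (autapomorphy; uninformative for grouping).
Most parsimonious ingroup topology: ((Species Q,Species A),((Species V,Species J),Species Z)).
Species Q and Species A form a cherry on this tree, so they are sister taxa.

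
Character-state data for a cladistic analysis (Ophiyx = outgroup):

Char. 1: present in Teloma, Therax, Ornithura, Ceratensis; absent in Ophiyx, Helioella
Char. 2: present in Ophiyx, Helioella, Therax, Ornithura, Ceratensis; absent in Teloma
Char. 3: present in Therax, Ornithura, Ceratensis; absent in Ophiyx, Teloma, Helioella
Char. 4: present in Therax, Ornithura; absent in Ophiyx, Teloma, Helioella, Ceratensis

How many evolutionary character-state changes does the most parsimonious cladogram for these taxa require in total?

4

Character polarity is set by the outgroup: the derived state is whichever differs from the outgroup's state, so for Char. 2 the derived state is 'absent', and for the remaining characters it is 'present'.
Char. 1 (derived state 'present') is shared by Ceratensis, Ornithura, Teloma, and Therax — a synapomorphy uniting that clade.
Char. 2 (derived state 'absent') is unique to Teloma (autapomorphy; uninformative for grouping).
Only Ceratensis, Ornithura, and Therax show the derived state 'present' for Char. 3, supporting them as a clade.
Only Ornithura and Therax show the derived state 'present' for Char. 4, supporting them as a clade.
Most parsimonious ingroup topology: ((Teloma,((Therax,Ornithura),Ceratensis)),Helioella).
Changes per character on this tree: Char. 1: 1; Char. 2: 1; Char. 3: 1; Char. 4: 1.
Total = 4.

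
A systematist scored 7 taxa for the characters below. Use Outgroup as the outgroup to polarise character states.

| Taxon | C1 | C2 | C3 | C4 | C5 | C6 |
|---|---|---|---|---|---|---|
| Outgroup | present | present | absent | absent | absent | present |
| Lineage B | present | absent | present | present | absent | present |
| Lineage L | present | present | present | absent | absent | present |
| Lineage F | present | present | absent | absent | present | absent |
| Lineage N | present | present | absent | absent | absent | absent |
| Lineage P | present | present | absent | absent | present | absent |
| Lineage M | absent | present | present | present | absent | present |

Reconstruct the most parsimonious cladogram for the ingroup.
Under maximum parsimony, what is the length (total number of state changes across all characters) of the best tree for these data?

6

Character polarity is set by the outgroup: the derived state is whichever differs from the outgroup's state, so for C1, C2, C6 the derived state is 'absent', and for the remaining characters it is 'present'.
C1: derived state 'absent' in Lineage M only — an autapomorphy, so it tells us nothing about relationships among taxa.
C2: derived state 'absent' in Lineage B only — an autapomorphy, so it tells us nothing about relationships among taxa.
C3 (derived state 'present') is shared by Lineage B, Lineage L, and Lineage M — a synapomorphy uniting that clade.
Only Lineage B and Lineage M show the derived state 'present' for C4, supporting them as a clade.
C5: derived state 'present' in Lineage F and Lineage P only — synapomorphy for {Lineage F, Lineage P}.
C6 (derived state 'absent') is shared by Lineage F, Lineage N, and Lineage P — a synapomorphy uniting that clade.
Most parsimonious ingroup topology: (((Lineage B,Lineage M),Lineage L),((Lineage F,Lineage P),Lineage N)).
Changes per character on this tree: C1: 1; C2: 1; C3: 1; C4: 1; C5: 1; C6: 1.
Total = 6.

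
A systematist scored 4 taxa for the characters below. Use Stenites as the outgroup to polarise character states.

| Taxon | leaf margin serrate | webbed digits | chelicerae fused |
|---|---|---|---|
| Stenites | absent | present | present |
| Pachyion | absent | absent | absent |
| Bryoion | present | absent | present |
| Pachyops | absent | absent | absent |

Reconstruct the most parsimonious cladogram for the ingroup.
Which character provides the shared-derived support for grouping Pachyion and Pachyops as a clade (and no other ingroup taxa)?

chelicerae fused

Character polarity is set by the outgroup: the derived state is whichever differs from the outgroup's state, so for webbed digits, chelicerae fused the derived state is 'absent', and for the remaining characters it is 'present'.
leaf margin serrate: derived state 'present' in Bryoion only — an autapomorphy, so it tells us nothing about relationships among taxa.
All ingroup taxa share the derived state 'absent' for webbed digits; it defines the ingroup but does not resolve relationships within it.
chelicerae fused (derived state 'absent') is shared by Pachyion and Pachyops — a synapomorphy uniting that clade.
Most parsimonious ingroup topology: (Bryoion,(Pachyion,Pachyops)).
The clade {Pachyion, Pachyops} is supported by chelicerae fused: its derived state 'absent' occurs in exactly those taxa and in no other taxon (including the outgroup).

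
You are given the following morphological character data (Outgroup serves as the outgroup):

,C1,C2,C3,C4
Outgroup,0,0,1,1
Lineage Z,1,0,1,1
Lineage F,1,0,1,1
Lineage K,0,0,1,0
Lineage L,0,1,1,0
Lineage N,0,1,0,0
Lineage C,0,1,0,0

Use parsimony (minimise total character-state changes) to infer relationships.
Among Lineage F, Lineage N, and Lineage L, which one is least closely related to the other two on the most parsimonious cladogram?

Lineage F

Character polarity is set by the outgroup: the derived state is whichever differs from the outgroup's state, so for C3, C4 the derived state is '0', and for the remaining characters it is '1'.
C1: derived state '1' in Lineage F and Lineage Z only — synapomorphy for {Lineage F, Lineage Z}.
C2 (derived state '1') is shared by Lineage C, Lineage L, and Lineage N — a synapomorphy uniting that clade.
C3 (derived state '0') is shared by Lineage C and Lineage N — a synapomorphy uniting that clade.
Only Lineage C, Lineage K, Lineage L, and Lineage N show the derived state '0' for C4, supporting them as a clade.
Most parsimonious ingroup topology: ((Lineage Z,Lineage F),(Lineage K,(Lineage L,(Lineage N,Lineage C)))).
Lineage L and Lineage N share a more recent common ancestor with each other than either does with Lineage F, so Lineage F is the least closely related of the three.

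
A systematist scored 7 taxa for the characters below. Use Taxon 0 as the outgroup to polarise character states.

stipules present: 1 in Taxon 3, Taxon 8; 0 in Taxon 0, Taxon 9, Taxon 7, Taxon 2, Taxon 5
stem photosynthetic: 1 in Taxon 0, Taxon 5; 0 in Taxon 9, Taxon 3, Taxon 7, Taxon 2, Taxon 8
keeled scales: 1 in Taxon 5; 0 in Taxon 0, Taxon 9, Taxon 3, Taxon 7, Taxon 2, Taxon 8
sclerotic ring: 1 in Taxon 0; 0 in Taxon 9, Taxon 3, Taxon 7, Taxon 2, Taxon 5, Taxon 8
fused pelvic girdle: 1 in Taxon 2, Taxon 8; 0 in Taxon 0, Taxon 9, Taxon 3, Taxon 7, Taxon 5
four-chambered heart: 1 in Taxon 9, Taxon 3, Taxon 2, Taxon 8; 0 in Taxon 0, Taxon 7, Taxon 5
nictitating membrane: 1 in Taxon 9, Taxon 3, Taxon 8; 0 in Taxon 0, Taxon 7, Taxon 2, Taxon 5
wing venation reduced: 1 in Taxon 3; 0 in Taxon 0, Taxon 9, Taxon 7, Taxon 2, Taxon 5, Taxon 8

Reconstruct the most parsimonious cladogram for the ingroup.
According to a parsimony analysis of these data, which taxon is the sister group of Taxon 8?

Taxon 3

Character polarity is set by the outgroup: the derived state is whichever differs from the outgroup's state, so for stem photosynthetic, sclerotic ring the derived state is '0', and for the remaining characters it is '1'.
stipules present: derived state '1' in Taxon 3 and Taxon 8 only — synapomorphy for {Taxon 3, Taxon 8}.
stem photosynthetic (derived state '0') is shared by Taxon 2, Taxon 3, Taxon 7, Taxon 8, and Taxon 9 — a synapomorphy uniting that clade.
keeled scales (derived state '1') is unique to Taxon 5 (autapomorphy; uninformative for grouping).
All ingroup taxa share the derived state '0' for sclerotic ring; it defines the ingroup but does not resolve relationships within it.
fused pelvic girdle groups Taxon 2 and Taxon 8, which is incompatible with the clades supported by the remaining characters; treating it as convergent (homoplasy) costs fewer steps than any alternative tree.
Only Taxon 2, Taxon 3, Taxon 8, and Taxon 9 show the derived state '1' for four-chambered heart, supporting them as a clade.
Only Taxon 3, Taxon 8, and Taxon 9 show the derived state '1' for nictitating membrane, supporting them as a clade.
wing venation reduced: derived state '1' in Taxon 3 only — an autapomorphy, so it tells us nothing about relationships among taxa.
Most parsimonious ingroup topology: ((((Taxon 9,(Taxon 3,Taxon 8)),Taxon 2),Taxon 7),Taxon 5).
Taxon 8 and Taxon 3 form a cherry on this tree, so they are sister taxa.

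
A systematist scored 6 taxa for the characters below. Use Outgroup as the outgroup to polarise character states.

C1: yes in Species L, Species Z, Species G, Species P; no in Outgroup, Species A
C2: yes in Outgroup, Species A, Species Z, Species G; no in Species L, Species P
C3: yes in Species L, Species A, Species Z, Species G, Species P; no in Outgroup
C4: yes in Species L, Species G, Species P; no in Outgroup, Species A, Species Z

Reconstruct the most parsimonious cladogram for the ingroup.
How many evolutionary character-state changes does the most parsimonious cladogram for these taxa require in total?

4

Character polarity is set by the outgroup: the derived state is whichever differs from the outgroup's state, so for C2 the derived state is 'no', and for the remaining characters it is 'yes'.
C1: derived state 'yes' in Species G, Species L, Species P, and Species Z only — synapomorphy for {Species G, Species L, Species P, Species Z}.
C2: derived state 'no' in Species L and Species P only — synapomorphy for {Species L, Species P}.
C3 (derived state 'yes') is shared by all ingroup taxa — unites the whole ingroup.
Only Species G, Species L, and Species P show the derived state 'yes' for C4, supporting them as a clade.
Most parsimonious ingroup topology: ((((Species L,Species P),Species G),Species Z),Species A).
Changes per character on this tree: C1: 1; C2: 1; C3: 1; C4: 1.
Total = 4.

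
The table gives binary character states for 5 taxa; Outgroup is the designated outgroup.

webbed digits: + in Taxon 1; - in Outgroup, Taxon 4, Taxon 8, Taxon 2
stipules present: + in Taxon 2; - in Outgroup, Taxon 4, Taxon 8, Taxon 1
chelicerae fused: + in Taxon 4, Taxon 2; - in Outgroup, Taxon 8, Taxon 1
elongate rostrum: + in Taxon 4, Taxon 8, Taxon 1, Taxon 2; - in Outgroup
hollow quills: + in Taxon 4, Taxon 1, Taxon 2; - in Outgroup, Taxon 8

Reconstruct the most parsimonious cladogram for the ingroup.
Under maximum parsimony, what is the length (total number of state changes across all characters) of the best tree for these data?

5

The outgroup has state '-' for every character, so '+' is the derived state throughout.
webbed digits: derived state '+' in Taxon 1 only — an autapomorphy, so it tells us nothing about relationships among taxa.
stipules present (derived state '+') is unique to Taxon 2 (autapomorphy; uninformative for grouping).
chelicerae fused: derived state '+' in Taxon 2 and Taxon 4 only — synapomorphy for {Taxon 2, Taxon 4}.
All ingroup taxa share the derived state '+' for elongate rostrum; it defines the ingroup but does not resolve relationships within it.
hollow quills (derived state '+') is shared by Taxon 1, Taxon 2, and Taxon 4 — a synapomorphy uniting that clade.
Most parsimonious ingroup topology: (((Taxon 4,Taxon 2),Taxon 1),Taxon 8).
Changes per character on this tree: webbed digits: 1; stipules present: 1; chelicerae fused: 1; elongate rostrum: 1; hollow quills: 1.
Total = 5.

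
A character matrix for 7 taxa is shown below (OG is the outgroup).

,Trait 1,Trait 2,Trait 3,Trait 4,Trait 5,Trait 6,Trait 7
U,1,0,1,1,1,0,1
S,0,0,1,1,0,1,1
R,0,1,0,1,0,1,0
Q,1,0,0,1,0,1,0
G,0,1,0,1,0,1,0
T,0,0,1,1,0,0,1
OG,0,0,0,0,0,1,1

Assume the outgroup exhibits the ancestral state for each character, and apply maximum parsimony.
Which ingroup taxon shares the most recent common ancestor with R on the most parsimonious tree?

G

Character polarity is set by the outgroup: the derived state is whichever differs from the outgroup's state, so for Trait 6, Trait 7 the derived state is '0', and for the remaining characters it is '1'.
Trait 1 (state '1') occurs in Q and U but conflicts with the nesting implied by the other characters — most parsimoniously interpreted as homoplasy.
Trait 2: derived state '1' in G and R only — synapomorphy for {G, R}.
Trait 3: derived state '1' in S, T, and U only — synapomorphy for {S, T, U}.
Trait 4 (derived state '1') is shared by all ingroup taxa — unites the whole ingroup.
Trait 5 (derived state '1') is unique to U (autapomorphy; uninformative for grouping).
Trait 6: derived state '0' in T and U only — synapomorphy for {T, U}.
Trait 7 (derived state '0') is shared by G, Q, and R — a synapomorphy uniting that clade.
Most parsimonious ingroup topology: ((Q,(R,G)),(S,(U,T))).
R and G form a cherry on this tree, so they are sister taxa.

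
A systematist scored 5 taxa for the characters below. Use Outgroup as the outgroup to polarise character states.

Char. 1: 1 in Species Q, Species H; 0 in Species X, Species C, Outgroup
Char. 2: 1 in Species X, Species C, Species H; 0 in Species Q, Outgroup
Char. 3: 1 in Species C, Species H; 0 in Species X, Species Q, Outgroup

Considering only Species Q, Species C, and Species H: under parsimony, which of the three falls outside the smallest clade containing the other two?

Species Q

The outgroup has state '0' for every character, so '1' is the derived state throughout.
Char. 1 (state '1') occurs in Species H and Species Q but conflicts with the nesting implied by the other characters — most parsimoniously interpreted as homoplasy.
Only Species C, Species H, and Species X show the derived state '1' for Char. 2, supporting them as a clade.
Char. 3 (derived state '1') is shared by Species C and Species H — a synapomorphy uniting that clade.
Most parsimonious ingroup topology: (((Species C,Species H),Species X),Species Q).
Species H and Species C share a more recent common ancestor with each other than either does with Species Q, so Species Q is the least closely related of the three.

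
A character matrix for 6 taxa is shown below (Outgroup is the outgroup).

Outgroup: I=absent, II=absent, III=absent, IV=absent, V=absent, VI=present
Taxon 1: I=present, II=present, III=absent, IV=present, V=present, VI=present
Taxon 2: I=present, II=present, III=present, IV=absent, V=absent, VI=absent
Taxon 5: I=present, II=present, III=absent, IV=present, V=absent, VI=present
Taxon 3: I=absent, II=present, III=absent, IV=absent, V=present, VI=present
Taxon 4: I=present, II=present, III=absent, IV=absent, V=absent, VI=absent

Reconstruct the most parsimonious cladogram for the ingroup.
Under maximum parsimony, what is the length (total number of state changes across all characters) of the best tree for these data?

Character polarity is set by the outgroup: the derived state is whichever differs from the outgroup's state, so for VI the derived state is 'absent', and for the remaining characters it is 'present'.
I (derived state 'present') is shared by Taxon 1, Taxon 2, Taxon 4, and Taxon 5 — a synapomorphy uniting that clade.
All ingroup taxa share the derived state 'present' for II; it defines the ingroup but does not resolve relationships within it.
III (derived state 'present') is unique to Taxon 2 (autapomorphy; uninformative for grouping).
IV (derived state 'present') is shared by Taxon 1 and Taxon 5 — a synapomorphy uniting that clade.
V groups Taxon 1 and Taxon 3, which is incompatible with the clades supported by the remaining characters; treating it as convergent (homoplasy) costs fewer steps than any alternative tree.
VI (derived state 'absent') is shared by Taxon 2 and Taxon 4 — a synapomorphy uniting that clade.
Most parsimonious ingroup topology: (((Taxon 1,Taxon 5),(Taxon 2,Taxon 4)),Taxon 3).
Changes per character on this tree: I: 1; II: 1; III: 1; IV: 1; V: 2; VI: 1.
Total = 7.

7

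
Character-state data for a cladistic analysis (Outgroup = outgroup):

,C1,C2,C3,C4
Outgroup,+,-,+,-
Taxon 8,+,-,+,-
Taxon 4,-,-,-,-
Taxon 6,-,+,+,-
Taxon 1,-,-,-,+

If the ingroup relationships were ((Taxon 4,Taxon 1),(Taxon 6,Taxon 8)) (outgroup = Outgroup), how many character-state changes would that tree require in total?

Map each character onto ((Taxon 4,Taxon 1),(Taxon 6,Taxon 8)) (rooted by Outgroup) and count the minimum state changes it requires (Fitch parsimony):
C1: 2; C2: 1; C3: 1; C4: 1.
Total tree length = 5.

5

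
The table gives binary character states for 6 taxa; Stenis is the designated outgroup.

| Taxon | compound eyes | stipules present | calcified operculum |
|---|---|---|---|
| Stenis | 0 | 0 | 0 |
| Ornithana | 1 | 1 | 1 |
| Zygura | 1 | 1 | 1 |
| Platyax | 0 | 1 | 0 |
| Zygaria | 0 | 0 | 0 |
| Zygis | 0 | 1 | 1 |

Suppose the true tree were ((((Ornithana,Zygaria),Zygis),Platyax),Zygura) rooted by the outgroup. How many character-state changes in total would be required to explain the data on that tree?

7

Map each character onto ((((Ornithana,Zygaria),Zygis),Platyax),Zygura) (rooted by Stenis) and count the minimum state changes it requires (Fitch parsimony):
compound eyes: 2; stipules present: 2; calcified operculum: 3.
Total tree length = 7.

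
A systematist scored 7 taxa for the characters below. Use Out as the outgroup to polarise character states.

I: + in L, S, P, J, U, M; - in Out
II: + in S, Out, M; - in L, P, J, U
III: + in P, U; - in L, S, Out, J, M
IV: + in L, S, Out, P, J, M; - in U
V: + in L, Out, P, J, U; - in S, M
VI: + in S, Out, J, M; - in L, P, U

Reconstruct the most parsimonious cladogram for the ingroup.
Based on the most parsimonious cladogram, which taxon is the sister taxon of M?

Character polarity is set by the outgroup: the derived state is whichever differs from the outgroup's state, so for II, IV, V, VI the derived state is '-', and for the remaining characters it is '+'.
I (derived state '+') is shared by all ingroup taxa — unites the whole ingroup.
II (derived state '-') is shared by J, L, P, and U — a synapomorphy uniting that clade.
III: derived state '+' in P and U only — synapomorphy for {P, U}.
IV (derived state '-') is unique to U (autapomorphy; uninformative for grouping).
Only M and S show the derived state '-' for V, supporting them as a clade.
VI: derived state '-' in L, P, and U only — synapomorphy for {L, P, U}.
Most parsimonious ingroup topology: ((M,S),(((P,U),L),J)).
M and S form a cherry on this tree, so they are sister taxa.

S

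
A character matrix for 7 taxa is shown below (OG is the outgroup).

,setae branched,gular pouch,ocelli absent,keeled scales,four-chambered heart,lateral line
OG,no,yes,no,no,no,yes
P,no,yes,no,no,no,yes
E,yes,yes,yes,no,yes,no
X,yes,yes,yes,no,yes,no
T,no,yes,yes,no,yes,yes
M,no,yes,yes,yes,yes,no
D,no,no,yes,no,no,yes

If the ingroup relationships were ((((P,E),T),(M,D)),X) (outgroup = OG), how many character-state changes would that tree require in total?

Map each character onto ((((P,E),T),(M,D)),X) (rooted by OG) and count the minimum state changes it requires (Fitch parsimony):
setae branched: 2; gular pouch: 1; ocelli absent: 2; keeled scales: 1; four-chambered heart: 3; lateral line: 3.
Total tree length = 12.

12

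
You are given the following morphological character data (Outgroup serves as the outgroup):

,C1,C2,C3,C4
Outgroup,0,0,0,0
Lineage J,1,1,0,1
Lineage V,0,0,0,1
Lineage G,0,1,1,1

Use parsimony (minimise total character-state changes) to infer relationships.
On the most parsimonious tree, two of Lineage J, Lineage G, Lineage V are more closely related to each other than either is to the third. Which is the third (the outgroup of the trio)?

Lineage V

The outgroup has state '0' for every character, so '1' is the derived state throughout.
C1: derived state '1' in Lineage J only — an autapomorphy, so it tells us nothing about relationships among taxa.
Only Lineage G and Lineage J show the derived state '1' for C2, supporting them as a clade.
C3 (derived state '1') is unique to Lineage G (autapomorphy; uninformative for grouping).
All ingroup taxa share the derived state '1' for C4; it defines the ingroup but does not resolve relationships within it.
Most parsimonious ingroup topology: ((Lineage J,Lineage G),Lineage V).
Lineage G and Lineage J share a more recent common ancestor with each other than either does with Lineage V, so Lineage V is the least closely related of the three.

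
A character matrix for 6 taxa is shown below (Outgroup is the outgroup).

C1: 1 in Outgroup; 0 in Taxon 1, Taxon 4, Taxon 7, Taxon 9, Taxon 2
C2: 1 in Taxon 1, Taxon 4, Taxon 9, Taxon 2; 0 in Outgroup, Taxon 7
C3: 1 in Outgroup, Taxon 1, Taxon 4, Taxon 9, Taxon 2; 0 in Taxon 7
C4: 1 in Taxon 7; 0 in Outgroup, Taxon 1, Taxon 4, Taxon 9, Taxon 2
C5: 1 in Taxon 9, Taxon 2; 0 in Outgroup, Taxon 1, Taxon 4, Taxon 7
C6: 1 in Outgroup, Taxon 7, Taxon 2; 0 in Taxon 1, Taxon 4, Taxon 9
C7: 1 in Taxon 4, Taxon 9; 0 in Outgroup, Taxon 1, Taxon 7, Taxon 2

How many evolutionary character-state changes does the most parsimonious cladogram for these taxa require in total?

8

Character polarity is set by the outgroup: the derived state is whichever differs from the outgroup's state, so for C1, C3, C6 the derived state is '0', and for the remaining characters it is '1'.
C1 (derived state '0') is shared by all ingroup taxa — unites the whole ingroup.
C2: derived state '1' in Taxon 1, Taxon 2, Taxon 4, and Taxon 9 only — synapomorphy for {Taxon 1, Taxon 2, Taxon 4, Taxon 9}.
C3: derived state '0' in Taxon 7 only — an autapomorphy, so it tells us nothing about relationships among taxa.
C4 (derived state '1') is unique to Taxon 7 (autapomorphy; uninformative for grouping).
C5 (state '1') occurs in Taxon 2 and Taxon 9 but conflicts with the nesting implied by the other characters — most parsimoniously interpreted as homoplasy.
C6 (derived state '0') is shared by Taxon 1, Taxon 4, and Taxon 9 — a synapomorphy uniting that clade.
C7 (derived state '1') is shared by Taxon 4 and Taxon 9 — a synapomorphy uniting that clade.
Most parsimonious ingroup topology: (((Taxon 1,(Taxon 4,Taxon 9)),Taxon 2),Taxon 7).
Changes per character on this tree: C1: 1; C2: 1; C3: 1; C4: 1; C5: 2; C6: 1; C7: 1.
Total = 8.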